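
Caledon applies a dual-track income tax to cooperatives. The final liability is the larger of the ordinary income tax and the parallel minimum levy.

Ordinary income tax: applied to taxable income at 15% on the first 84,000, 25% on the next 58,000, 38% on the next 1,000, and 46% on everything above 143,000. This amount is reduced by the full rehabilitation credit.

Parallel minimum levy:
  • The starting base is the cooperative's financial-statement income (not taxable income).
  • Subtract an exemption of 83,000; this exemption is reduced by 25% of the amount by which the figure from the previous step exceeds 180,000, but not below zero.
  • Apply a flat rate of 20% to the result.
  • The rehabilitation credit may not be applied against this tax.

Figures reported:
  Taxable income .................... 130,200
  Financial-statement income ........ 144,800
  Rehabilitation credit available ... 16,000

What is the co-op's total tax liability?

12,360

Ordinary income tax:
  84,000 × 15% = 12,600
  46,200 × 25% = 11,550
  → 24,150
  Less rehabilitation credit 16,000 → 8,150

Parallel minimum levy:
  Base (financial-statement income): 144,800
  Exemption: 144,800 ≤ 180,000, so full 83,000 applies
  Base: 144,800 − 83,000 = 61,800
  61,800 × 20% = 12,360

12,360 > 8,150, so the parallel minimum levy is the binding amount.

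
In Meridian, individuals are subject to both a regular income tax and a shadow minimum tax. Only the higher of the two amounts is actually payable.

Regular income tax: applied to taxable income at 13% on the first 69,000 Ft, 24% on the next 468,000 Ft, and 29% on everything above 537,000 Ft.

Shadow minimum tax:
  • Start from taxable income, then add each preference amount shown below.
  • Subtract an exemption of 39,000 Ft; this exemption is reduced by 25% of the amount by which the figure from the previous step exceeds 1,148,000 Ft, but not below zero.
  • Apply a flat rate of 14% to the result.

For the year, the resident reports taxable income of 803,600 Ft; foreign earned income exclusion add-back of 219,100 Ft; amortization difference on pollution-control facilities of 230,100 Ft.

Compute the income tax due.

Shadow minimum tax:
  Adjusted income: 803,600 Ft + 219,100 Ft + 230,100 Ft = 1,252,800 Ft
  Exemption: 39,000 Ft − 25% × (1,252,800 Ft − 1,148,000 Ft) = 39,000 Ft − 26,200 Ft = 12,800 Ft
  Base: 1,252,800 Ft − 12,800 Ft = 1,240,000 Ft
  1,240,000 Ft × 14% = 173,600 Ft

Regular income tax:
  69,000 Ft × 13% = 8,970 Ft
  468,000 Ft × 24% = 112,320 Ft
  266,600 Ft × 29% = 77,314 Ft
  → 198,604 Ft

198,604 Ft > 173,600 Ft, so the regular income tax governs.

198,604 Ft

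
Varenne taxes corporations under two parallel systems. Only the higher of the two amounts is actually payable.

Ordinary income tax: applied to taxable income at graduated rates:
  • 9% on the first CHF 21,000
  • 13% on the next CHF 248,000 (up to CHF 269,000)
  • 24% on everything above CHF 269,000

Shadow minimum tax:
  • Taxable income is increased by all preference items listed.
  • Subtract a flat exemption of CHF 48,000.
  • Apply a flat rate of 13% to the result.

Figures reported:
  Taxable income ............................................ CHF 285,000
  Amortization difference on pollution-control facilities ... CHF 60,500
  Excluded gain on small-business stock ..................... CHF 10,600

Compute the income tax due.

Shadow minimum tax:
  Adjusted income: CHF 285,000 + CHF 60,500 + CHF 10,600 = CHF 356,100
  Less exemption CHF 48,000 → base CHF 308,100
  CHF 308,100 × 13% = CHF 40,053

Ordinary income tax:
  CHF 21,000 × 9% = CHF 1,890
  CHF 248,000 × 13% = CHF 32,240
  CHF 16,000 × 24% = CHF 3,840
  → CHF 37,970

CHF 40,053 > CHF 37,970, so the shadow minimum tax is the binding amount.

CHF 40,053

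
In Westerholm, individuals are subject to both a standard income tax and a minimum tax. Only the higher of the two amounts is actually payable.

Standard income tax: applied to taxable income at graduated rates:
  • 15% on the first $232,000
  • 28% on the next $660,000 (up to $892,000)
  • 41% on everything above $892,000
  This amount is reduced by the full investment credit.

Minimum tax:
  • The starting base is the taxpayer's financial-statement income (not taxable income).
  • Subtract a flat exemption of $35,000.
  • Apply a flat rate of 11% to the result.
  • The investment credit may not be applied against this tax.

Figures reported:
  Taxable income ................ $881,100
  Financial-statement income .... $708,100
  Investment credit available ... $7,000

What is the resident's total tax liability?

$209,548

Minimum tax:
  Base (financial-statement income): $708,100
  Less exemption $35,000 → base $673,100
  $673,100 × 11% = $74,041

Standard income tax:
  $232,000 × 15% = $34,800
  $649,100 × 28% = $181,748
  → $216,548
  Less investment credit $7,000 → $209,548

$209,548 > $74,041, so the standard income tax governs.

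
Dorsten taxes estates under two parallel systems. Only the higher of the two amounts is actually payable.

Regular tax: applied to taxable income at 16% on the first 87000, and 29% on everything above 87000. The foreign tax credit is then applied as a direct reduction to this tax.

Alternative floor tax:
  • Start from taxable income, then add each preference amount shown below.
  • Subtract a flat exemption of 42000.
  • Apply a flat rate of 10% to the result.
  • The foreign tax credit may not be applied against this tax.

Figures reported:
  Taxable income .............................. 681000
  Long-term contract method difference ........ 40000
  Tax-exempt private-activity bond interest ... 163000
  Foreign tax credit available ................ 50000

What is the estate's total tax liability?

Regular tax:
  87000 × 16% = 13920
  594000 × 29% = 172260
  → 186180
  Less foreign tax credit 50000 → 136180

Alternative floor tax:
  Adjusted income: 681000 + 40000 + 163000 = 884000
  Less exemption 42000 → base 842000
  842000 × 10% = 84200

136180 > 84200, so the regular tax governs.

136180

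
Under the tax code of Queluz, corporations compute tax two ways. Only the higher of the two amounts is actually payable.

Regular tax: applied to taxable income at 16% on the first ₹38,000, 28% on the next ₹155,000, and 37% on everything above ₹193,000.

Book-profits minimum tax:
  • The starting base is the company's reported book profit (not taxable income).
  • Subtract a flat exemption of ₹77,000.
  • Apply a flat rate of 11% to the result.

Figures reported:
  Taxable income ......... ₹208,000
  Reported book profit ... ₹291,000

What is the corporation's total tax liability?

Book-profits minimum tax:
  Base (reported book profit): ₹291,000
  Less exemption ₹77,000 → base ₹214,000
  ₹214,000 × 11% = ₹23,540

Regular tax:
  ₹38,000 × 16% = ₹6,080
  ₹155,000 × 28% = ₹43,400
  ₹15,000 × 37% = ₹5,550
  → ₹55,030

₹55,030 > ₹23,540, so the regular tax governs.

₹55,030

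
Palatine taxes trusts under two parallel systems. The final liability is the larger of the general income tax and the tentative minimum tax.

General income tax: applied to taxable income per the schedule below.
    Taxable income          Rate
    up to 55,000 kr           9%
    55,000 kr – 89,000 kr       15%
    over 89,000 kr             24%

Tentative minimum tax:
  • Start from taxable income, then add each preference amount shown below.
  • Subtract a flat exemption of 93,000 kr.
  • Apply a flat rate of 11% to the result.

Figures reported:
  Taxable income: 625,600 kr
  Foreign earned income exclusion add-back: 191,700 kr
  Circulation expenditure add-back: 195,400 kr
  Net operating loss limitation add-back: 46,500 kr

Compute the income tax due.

Tentative minimum tax:
  Adjusted income: 625,600 kr + 191,700 kr + 195,400 kr + 46,500 kr = 1,059,200 kr
  Less exemption 93,000 kr → base 966,200 kr
  966,200 kr × 11% = 106,282 kr

General income tax:
  55,000 kr × 9% = 4,950 kr
  34,000 kr × 15% = 5,100 kr
  536,600 kr × 24% = 128,784 kr
  → 138,834 kr

138,834 kr > 106,282 kr, so the general income tax governs.

138,834 kr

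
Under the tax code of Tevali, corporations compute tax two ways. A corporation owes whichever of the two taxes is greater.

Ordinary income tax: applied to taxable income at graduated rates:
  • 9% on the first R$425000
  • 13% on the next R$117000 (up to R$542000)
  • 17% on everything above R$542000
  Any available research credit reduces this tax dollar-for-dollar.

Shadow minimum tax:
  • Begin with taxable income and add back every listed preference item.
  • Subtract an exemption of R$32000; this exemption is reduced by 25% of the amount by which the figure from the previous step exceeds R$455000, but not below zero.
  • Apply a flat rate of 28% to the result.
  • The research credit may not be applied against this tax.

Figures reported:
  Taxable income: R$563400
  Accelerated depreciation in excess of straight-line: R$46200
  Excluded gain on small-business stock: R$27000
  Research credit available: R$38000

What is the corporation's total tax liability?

Shadow minimum tax:
  Adjusted income: R$563400 + R$46200 + R$27000 = R$636600
  Exemption: 25% × (R$636600 − R$455000) = R$45400 ≥ R$32000, so the exemption is fully phased out
  Base: R$636600 − R$0 = R$636600
  R$636600 × 28% = R$178248

Ordinary income tax:
  R$425000 × 9% = R$38250
  R$117000 × 13% = R$15210
  R$21400 × 17% = R$3638
  → R$57098
  Less research credit R$38000 → R$19098

R$178248 > R$19098, so the shadow minimum tax is the binding amount.

R$178248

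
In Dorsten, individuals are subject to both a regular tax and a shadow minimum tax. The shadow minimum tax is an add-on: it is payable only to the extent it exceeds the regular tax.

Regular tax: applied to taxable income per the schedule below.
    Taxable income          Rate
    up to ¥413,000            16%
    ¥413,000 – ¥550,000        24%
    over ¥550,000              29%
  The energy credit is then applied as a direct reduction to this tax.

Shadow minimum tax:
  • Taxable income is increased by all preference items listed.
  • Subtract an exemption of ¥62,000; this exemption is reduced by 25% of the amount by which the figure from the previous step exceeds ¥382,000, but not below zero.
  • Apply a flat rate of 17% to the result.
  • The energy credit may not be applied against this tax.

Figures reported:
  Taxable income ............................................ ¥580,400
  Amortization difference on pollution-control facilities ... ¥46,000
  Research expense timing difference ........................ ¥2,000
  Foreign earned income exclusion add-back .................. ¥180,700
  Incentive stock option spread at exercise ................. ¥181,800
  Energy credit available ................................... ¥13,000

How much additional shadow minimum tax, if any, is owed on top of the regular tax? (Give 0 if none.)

Shadow minimum tax:
  Adjusted income: ¥580,400 + ¥46,000 + ¥2,000 + ¥180,700 + ¥181,800 = ¥990,900
  Exemption: 25% × (¥990,900 − ¥382,000) = ¥152,225 ≥ ¥62,000, so the exemption is fully phased out
  Base: ¥990,900 − ¥0 = ¥990,900
  ¥990,900 × 17% = ¥168,453

Regular tax:
  ¥413,000 × 16% = ¥66,080
  ¥137,000 × 24% = ¥32,880
  ¥30,400 × 29% = ¥8,816
  → ¥107,776
  Less energy credit ¥13,000 → ¥94,776

Excess of shadow minimum tax over regular tax: ¥168,453 − ¥94,776 = ¥73,677.

¥73,677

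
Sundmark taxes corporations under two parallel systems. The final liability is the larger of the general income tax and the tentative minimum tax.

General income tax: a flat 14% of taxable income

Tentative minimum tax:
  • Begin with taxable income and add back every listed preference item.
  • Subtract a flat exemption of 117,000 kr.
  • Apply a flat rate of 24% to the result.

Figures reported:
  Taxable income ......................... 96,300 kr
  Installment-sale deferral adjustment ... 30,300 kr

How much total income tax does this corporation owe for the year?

Tentative minimum tax:
  Adjusted income: 96,300 kr + 30,300 kr = 126,600 kr
  Less exemption 117,000 kr → base 9,600 kr
  9,600 kr × 24% = 2,304 kr

General income tax:
  96,300 kr × 14% = 13,482 kr

13,482 kr > 2,304 kr, so the general income tax governs.

13,482 kr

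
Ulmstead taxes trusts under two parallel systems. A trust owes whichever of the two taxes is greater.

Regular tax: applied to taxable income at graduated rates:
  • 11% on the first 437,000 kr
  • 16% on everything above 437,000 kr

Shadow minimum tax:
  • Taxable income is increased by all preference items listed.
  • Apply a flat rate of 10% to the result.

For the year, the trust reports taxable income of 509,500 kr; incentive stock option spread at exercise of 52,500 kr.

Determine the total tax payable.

Shadow minimum tax:
  Adjusted income: 509,500 kr + 52,500 kr = 562,000 kr
  562,000 kr × 10% = 56,200 kr

Regular tax:
  437,000 kr × 11% = 48,070 kr
  72,500 kr × 16% = 11,600 kr
  → 59,670 kr

59,670 kr > 56,200 kr, so the regular tax governs.

59,670 kr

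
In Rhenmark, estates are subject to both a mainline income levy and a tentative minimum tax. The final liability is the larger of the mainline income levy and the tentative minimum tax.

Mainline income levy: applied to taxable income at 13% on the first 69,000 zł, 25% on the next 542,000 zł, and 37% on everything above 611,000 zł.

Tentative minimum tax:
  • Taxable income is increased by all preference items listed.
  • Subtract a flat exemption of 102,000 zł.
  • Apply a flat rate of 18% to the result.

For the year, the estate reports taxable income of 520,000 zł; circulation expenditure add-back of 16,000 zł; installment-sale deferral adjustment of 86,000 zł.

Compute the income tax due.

121,720 zł

Mainline income levy:
  69,000 zł × 13% = 8,970 zł
  451,000 zł × 25% = 112,750 zł
  → 121,720 zł

Tentative minimum tax:
  Adjusted income: 520,000 zł + 16,000 zł + 86,000 zł = 622,000 zł
  Less exemption 102,000 zł → base 520,000 zł
  520,000 zł × 18% = 93,600 zł

121,720 zł > 93,600 zł, so the mainline income levy governs.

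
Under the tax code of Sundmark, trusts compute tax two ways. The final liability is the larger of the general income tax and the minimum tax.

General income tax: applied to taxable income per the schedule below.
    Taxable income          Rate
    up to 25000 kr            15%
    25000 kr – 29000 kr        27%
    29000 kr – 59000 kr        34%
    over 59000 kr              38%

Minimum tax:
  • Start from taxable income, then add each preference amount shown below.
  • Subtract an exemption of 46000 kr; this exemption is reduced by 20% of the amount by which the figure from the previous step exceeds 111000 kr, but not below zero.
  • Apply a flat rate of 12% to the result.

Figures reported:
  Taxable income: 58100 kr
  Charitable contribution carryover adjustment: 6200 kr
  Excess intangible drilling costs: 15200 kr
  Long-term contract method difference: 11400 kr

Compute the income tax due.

14724 kr

General income tax:
  25000 kr × 15% = 3750 kr
  4000 kr × 27% = 1080 kr
  29100 kr × 34% = 9894 kr
  → 14724 kr

Minimum tax:
  Adjusted income: 58100 kr + 6200 kr + 15200 kr + 11400 kr = 90900 kr
  Exemption: 90900 kr ≤ 111000 kr, so full 46000 kr applies
  Base: 90900 kr − 46000 kr = 44900 kr
  44900 kr × 12% = 5388 kr

14724 kr > 5388 kr, so the general income tax governs.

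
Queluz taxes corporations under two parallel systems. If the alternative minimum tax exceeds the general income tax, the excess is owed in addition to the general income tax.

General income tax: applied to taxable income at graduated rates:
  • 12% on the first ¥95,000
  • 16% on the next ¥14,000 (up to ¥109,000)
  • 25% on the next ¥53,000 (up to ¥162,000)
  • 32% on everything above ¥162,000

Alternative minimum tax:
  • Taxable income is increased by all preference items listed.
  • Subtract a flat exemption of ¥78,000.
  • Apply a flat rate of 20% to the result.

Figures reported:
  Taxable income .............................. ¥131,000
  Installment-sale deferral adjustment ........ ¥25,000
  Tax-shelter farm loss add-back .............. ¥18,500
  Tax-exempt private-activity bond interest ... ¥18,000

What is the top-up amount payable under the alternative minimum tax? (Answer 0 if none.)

Alternative minimum tax:
  Adjusted income: ¥131,000 + ¥25,000 + ¥18,500 + ¥18,000 = ¥192,500
  Less exemption ¥78,000 → base ¥114,500
  ¥114,500 × 20% = ¥22,900

General income tax:
  ¥95,000 × 12% = ¥11,400
  ¥14,000 × 16% = ¥2,240
  ¥22,000 × 25% = ¥5,500
  → ¥19,140

Excess of alternative minimum tax over general income tax: ¥22,900 − ¥19,140 = ¥3,760.

¥3,760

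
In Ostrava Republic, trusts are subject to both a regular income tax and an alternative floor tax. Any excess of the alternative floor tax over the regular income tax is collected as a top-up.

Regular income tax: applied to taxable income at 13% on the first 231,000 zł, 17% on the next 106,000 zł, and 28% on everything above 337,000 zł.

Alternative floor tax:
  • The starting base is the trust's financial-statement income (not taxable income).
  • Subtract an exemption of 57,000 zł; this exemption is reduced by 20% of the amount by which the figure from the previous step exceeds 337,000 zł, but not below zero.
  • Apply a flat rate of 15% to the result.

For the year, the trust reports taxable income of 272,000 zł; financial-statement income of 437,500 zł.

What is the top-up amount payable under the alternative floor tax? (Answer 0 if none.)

23,090 zł

Alternative floor tax:
  Base (financial-statement income): 437,500 zł
  Exemption: 57,000 zł − 20% × (437,500 zł − 337,000 zł) = 57,000 zł − 20,100 zł = 36,900 zł
  Base: 437,500 zł − 36,900 zł = 400,600 zł
  400,600 zł × 15% = 60,090 zł

Regular income tax:
  231,000 zł × 13% = 30,030 zł
  41,000 zł × 17% = 6,970 zł
  → 37,000 zł

Excess of alternative floor tax over regular income tax: 60,090 zł − 37,000 zł = 23,090 zł.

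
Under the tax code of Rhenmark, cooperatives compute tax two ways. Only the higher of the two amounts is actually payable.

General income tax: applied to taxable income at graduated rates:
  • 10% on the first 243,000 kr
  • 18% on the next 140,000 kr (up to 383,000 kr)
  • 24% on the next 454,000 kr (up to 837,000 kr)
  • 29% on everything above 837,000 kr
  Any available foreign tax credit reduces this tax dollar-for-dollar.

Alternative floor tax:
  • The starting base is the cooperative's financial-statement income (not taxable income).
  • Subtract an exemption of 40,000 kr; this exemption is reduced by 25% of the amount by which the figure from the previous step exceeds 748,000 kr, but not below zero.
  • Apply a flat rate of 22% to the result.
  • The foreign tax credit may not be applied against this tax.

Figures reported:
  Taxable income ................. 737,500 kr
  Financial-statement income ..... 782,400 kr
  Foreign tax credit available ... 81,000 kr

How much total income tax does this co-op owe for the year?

165,220 kr

Alternative floor tax:
  Base (financial-statement income): 782,400 kr
  Exemption: 40,000 kr − 25% × (782,400 kr − 748,000 kr) = 40,000 kr − 8,600 kr = 31,400 kr
  Base: 782,400 kr − 31,400 kr = 751,000 kr
  751,000 kr × 22% = 165,220 kr

General income tax:
  243,000 kr × 10% = 24,300 kr
  140,000 kr × 18% = 25,200 kr
  354,500 kr × 24% = 85,080 kr
  → 134,580 kr
  Less foreign tax credit 81,000 kr → 53,580 kr

165,220 kr > 53,580 kr, so the alternative floor tax is the binding amount.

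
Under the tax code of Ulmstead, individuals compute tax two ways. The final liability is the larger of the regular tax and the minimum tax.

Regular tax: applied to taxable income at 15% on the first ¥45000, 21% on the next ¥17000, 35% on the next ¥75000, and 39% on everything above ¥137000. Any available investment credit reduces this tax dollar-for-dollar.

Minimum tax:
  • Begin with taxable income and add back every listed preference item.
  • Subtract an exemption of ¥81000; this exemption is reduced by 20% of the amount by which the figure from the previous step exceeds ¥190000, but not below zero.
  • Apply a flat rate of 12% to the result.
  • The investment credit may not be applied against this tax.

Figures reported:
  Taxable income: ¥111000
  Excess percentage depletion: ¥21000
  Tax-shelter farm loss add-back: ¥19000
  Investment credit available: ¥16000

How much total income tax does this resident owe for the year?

Minimum tax:
  Adjusted income: ¥111000 + ¥21000 + ¥19000 = ¥151000
  Exemption: ¥151000 ≤ ¥190000, so full ¥81000 applies
  Base: ¥151000 − ¥81000 = ¥70000
  ¥70000 × 12% = ¥8400

Regular tax:
  ¥45000 × 15% = ¥6750
  ¥17000 × 21% = ¥3570
  ¥49000 × 35% = ¥17150
  → ¥27470
  Less investment credit ¥16000 → ¥11470

¥11470 > ¥8400, so the regular tax governs.

¥11470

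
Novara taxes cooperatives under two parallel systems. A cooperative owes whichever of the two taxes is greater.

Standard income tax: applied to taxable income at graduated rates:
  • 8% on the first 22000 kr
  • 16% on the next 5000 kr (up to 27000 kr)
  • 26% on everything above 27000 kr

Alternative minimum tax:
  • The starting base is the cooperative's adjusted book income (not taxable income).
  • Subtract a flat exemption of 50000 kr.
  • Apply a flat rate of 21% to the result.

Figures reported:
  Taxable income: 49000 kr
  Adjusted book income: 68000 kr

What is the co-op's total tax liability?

Alternative minimum tax:
  Base (adjusted book income): 68000 kr
  Less exemption 50000 kr → base 18000 kr
  18000 kr × 21% = 3780 kr

Standard income tax:
  22000 kr × 8% = 1760 kr
  5000 kr × 16% = 800 kr
  22000 kr × 26% = 5720 kr
  → 8280 kr

8280 kr > 3780 kr, so the standard income tax governs.

8280 kr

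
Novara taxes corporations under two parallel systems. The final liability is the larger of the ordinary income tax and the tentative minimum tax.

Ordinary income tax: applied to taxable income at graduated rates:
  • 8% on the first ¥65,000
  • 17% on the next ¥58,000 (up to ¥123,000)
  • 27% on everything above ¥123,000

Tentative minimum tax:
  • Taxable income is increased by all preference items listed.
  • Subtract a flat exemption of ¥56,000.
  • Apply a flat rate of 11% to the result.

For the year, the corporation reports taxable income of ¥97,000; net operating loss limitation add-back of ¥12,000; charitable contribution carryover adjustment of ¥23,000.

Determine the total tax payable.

Tentative minimum tax:
  Adjusted income: ¥97,000 + ¥12,000 + ¥23,000 = ¥132,000
  Less exemption ¥56,000 → base ¥76,000
  ¥76,000 × 11% = ¥8,360

Ordinary income tax:
  ¥65,000 × 8% = ¥5,200
  ¥32,000 × 17% = ¥5,440
  → ¥10,640

¥10,640 > ¥8,360, so the ordinary income tax governs.

¥10,640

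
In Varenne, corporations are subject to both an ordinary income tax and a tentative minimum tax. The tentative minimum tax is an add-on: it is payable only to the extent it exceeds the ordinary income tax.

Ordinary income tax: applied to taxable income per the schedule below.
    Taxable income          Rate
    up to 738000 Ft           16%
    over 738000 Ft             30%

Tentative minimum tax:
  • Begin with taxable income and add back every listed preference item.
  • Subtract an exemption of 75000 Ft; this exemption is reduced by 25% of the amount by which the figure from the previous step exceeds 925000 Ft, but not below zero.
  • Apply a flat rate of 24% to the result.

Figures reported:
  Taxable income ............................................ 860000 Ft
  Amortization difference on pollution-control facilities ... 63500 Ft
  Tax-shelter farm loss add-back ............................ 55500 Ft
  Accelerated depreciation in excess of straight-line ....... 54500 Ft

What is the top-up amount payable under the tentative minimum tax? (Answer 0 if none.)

81870 Ft

Ordinary income tax:
  738000 Ft × 16% = 118080 Ft
  122000 Ft × 30% = 36600 Ft
  → 154680 Ft

Tentative minimum tax:
  Adjusted income: 860000 Ft + 63500 Ft + 55500 Ft + 54500 Ft = 1033500 Ft
  Exemption: 75000 Ft − 25% × (1033500 Ft − 925000 Ft) = 75000 Ft − 27125 Ft = 47875 Ft
  Base: 1033500 Ft − 47875 Ft = 985625 Ft
  985625 Ft × 24% = 236550 Ft

Excess of tentative minimum tax over ordinary income tax: 236550 Ft − 154680 Ft = 81870 Ft.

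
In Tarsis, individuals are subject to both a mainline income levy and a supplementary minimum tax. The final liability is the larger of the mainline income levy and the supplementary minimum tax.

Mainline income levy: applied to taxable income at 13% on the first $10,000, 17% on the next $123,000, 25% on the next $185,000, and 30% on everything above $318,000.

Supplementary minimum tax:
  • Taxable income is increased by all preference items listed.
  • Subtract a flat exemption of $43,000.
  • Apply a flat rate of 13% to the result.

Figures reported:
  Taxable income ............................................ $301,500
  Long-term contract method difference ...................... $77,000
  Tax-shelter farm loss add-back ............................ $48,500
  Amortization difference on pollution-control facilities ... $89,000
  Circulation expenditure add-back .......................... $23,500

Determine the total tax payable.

Mainline income levy:
  $10,000 × 13% = $1,300
  $123,000 × 17% = $20,910
  $168,500 × 25% = $42,125
  → $64,335

Supplementary minimum tax:
  Adjusted income: $301,500 + $77,000 + $48,500 + $89,000 + $23,500 = $539,500
  Less exemption $43,000 → base $496,500
  $496,500 × 13% = $64,545

$64,545 > $64,335, so the supplementary minimum tax is the binding amount.

$64,545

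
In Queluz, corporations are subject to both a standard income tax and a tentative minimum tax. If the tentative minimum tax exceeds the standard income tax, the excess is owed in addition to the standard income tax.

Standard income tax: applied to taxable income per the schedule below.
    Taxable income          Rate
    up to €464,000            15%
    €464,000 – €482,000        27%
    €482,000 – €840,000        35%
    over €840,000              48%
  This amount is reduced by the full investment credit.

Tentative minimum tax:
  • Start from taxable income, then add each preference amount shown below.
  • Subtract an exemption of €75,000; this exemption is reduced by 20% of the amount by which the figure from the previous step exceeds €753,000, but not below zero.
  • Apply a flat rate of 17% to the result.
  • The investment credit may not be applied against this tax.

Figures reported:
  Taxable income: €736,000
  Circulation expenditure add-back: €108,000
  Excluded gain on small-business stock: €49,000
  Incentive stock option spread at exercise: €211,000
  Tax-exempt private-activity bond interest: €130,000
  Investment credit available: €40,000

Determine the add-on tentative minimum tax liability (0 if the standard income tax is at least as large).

Standard income tax:
  €464,000 × 15% = €69,600
  €18,000 × 27% = €4,860
  €254,000 × 35% = €88,900
  → €163,360
  Less investment credit €40,000 → €123,360

Tentative minimum tax:
  Adjusted income: €736,000 + €108,000 + €49,000 + €211,000 + €130,000 = €1,234,000
  Exemption: 20% × (€1,234,000 − €753,000) = €96,200 ≥ €75,000, so the exemption is fully phased out
  Base: €1,234,000 − €0 = €1,234,000
  €1,234,000 × 17% = €209,780

Excess of tentative minimum tax over standard income tax: €209,780 − €123,360 = €86,420.

€86,420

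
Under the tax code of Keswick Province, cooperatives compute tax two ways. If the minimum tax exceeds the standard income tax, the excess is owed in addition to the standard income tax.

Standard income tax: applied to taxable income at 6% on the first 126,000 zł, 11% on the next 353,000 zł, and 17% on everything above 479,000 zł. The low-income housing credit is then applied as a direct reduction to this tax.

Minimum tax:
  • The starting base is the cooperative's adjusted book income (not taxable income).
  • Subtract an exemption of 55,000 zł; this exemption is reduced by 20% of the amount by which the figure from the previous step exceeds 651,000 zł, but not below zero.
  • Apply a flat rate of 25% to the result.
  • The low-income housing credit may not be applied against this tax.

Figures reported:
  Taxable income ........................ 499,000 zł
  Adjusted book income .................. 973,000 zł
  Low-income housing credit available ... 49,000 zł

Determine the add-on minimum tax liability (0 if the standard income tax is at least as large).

242,460 zł

Minimum tax:
  Base (adjusted book income): 973,000 zł
  Exemption: 20% × (973,000 zł − 651,000 zł) = 64,400 zł ≥ 55,000 zł, so the exemption is fully phased out
  Base: 973,000 zł − 0 zł = 973,000 zł
  973,000 zł × 25% = 243,250 zł

Standard income tax:
  126,000 zł × 6% = 7,560 zł
  353,000 zł × 11% = 38,830 zł
  20,000 zł × 17% = 3,400 zł
  → 49,790 zł
  Less low-income housing credit 49,000 zł → 790 zł

Excess of minimum tax over standard income tax: 243,250 zł − 790 zł = 242,460 zł.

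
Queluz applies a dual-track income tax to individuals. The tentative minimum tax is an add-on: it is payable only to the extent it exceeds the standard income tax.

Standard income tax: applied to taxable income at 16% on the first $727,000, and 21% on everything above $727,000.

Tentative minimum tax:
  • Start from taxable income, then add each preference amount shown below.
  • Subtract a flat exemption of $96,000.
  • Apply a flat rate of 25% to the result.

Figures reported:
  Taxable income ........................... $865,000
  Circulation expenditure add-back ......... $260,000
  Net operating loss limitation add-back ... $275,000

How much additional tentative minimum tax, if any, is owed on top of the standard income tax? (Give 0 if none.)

Tentative minimum tax:
  Adjusted income: $865,000 + $260,000 + $275,000 = $1,400,000
  Less exemption $96,000 → base $1,304,000
  $1,304,000 × 25% = $326,000

Standard income tax:
  $727,000 × 16% = $116,320
  $138,000 × 21% = $28,980
  → $145,300

Excess of tentative minimum tax over standard income tax: $326,000 − $145,300 = $180,700.

$180,700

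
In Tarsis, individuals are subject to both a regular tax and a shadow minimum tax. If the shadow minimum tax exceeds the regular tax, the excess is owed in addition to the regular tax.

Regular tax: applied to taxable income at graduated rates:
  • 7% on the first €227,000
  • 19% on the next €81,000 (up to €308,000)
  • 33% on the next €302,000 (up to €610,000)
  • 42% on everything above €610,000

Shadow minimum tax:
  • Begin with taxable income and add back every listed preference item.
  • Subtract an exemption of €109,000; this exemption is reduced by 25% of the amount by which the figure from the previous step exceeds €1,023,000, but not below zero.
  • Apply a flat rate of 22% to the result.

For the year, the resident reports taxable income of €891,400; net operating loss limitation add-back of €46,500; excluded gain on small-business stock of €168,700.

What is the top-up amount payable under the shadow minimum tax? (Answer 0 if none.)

Shadow minimum tax:
  Adjusted income: €891,400 + €46,500 + €168,700 = €1,106,600
  Exemption: €109,000 − 25% × (€1,106,600 − €1,023,000) = €109,000 − €20,900 = €88,100
  Base: €1,106,600 − €88,100 = €1,018,500
  €1,018,500 × 22% = €224,070

Regular tax:
  €227,000 × 7% = €15,890
  €81,000 × 19% = €15,390
  €302,000 × 33% = €99,660
  €281,400 × 42% = €118,188
  → €249,128

€224,070 ≤ €249,128, so no add-on is due.

€0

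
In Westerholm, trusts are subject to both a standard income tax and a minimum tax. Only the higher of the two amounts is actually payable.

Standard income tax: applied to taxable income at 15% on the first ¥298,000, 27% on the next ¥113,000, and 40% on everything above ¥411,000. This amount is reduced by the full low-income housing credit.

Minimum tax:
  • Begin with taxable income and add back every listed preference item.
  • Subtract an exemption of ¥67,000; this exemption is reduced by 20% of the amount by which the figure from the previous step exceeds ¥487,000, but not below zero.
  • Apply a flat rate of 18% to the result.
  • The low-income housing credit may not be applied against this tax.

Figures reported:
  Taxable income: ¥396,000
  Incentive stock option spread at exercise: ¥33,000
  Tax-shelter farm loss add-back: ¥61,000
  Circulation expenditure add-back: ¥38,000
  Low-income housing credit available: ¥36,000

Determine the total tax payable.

¥84,456

Standard income tax:
  ¥298,000 × 15% = ¥44,700
  ¥98,000 × 27% = ¥26,460
  → ¥71,160
  Less low-income housing credit ¥36,000 → ¥35,160

Minimum tax:
  Adjusted income: ¥396,000 + ¥33,000 + ¥61,000 + ¥38,000 = ¥528,000
  Exemption: ¥67,000 − 20% × (¥528,000 − ¥487,000) = ¥67,000 − ¥8,200 = ¥58,800
  Base: ¥528,000 − ¥58,800 = ¥469,200
  ¥469,200 × 18% = ¥84,456

¥84,456 > ¥35,160, so the minimum tax is the binding amount.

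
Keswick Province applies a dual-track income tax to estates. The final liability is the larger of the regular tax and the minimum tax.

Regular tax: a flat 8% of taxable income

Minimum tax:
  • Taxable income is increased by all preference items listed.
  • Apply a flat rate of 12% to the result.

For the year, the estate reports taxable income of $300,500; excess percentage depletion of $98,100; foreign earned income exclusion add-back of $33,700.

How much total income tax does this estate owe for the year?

Minimum tax:
  Adjusted income: $300,500 + $98,100 + $33,700 = $432,300
  $432,300 × 12% = $51,876

Regular tax:
  $300,500 × 8% = $24,040

$51,876 > $24,040, so the minimum tax is the binding amount.

$51,876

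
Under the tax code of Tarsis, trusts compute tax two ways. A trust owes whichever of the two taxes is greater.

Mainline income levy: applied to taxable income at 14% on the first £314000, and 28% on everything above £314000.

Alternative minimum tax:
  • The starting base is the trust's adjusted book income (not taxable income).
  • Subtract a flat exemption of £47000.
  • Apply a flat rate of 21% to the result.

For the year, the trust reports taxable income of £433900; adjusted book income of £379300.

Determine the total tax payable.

£77532

Mainline income levy:
  £314000 × 14% = £43960
  £119900 × 28% = £33572
  → £77532

Alternative minimum tax:
  Base (adjusted book income): £379300
  Less exemption £47000 → base £332300
  £332300 × 21% = £69783

£77532 > £69783, so the mainline income levy governs.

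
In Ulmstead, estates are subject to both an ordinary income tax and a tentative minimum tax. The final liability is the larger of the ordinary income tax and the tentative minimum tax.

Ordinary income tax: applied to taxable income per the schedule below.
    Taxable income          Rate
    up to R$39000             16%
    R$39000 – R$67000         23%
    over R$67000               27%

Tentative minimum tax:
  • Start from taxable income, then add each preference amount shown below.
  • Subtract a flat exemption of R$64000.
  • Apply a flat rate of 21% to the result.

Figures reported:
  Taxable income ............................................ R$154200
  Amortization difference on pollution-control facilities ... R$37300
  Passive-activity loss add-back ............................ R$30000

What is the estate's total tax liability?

R$36224

Ordinary income tax:
  R$39000 × 16% = R$6240
  R$28000 × 23% = R$6440
  R$87200 × 27% = R$23544
  → R$36224

Tentative minimum tax:
  Adjusted income: R$154200 + R$37300 + R$30000 = R$221500
  Less exemption R$64000 → base R$157500
  R$157500 × 21% = R$33075

R$36224 > R$33075, so the ordinary income tax governs.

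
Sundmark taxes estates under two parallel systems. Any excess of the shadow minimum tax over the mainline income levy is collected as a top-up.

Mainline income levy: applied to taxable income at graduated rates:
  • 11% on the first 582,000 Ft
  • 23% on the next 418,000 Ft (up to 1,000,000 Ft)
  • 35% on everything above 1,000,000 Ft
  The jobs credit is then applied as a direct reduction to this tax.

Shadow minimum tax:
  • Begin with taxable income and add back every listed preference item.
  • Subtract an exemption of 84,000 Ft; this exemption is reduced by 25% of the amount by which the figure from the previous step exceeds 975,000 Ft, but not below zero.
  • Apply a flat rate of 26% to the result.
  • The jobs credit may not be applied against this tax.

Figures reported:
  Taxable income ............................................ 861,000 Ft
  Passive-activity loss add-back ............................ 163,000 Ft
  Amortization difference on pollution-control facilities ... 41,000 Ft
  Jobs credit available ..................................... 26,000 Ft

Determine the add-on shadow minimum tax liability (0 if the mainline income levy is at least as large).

Mainline income levy:
  582,000 Ft × 11% = 64,020 Ft
  279,000 Ft × 23% = 64,170 Ft
  → 128,190 Ft
  Less jobs credit 26,000 Ft → 102,190 Ft

Shadow minimum tax:
  Adjusted income: 861,000 Ft + 163,000 Ft + 41,000 Ft = 1,065,000 Ft
  Exemption: 84,000 Ft − 25% × (1,065,000 Ft − 975,000 Ft) = 84,000 Ft − 22,500 Ft = 61,500 Ft
  Base: 1,065,000 Ft − 61,500 Ft = 1,003,500 Ft
  1,003,500 Ft × 26% = 260,910 Ft

Excess of shadow minimum tax over mainline income levy: 260,910 Ft − 102,190 Ft = 158,720 Ft.

158,720 Ft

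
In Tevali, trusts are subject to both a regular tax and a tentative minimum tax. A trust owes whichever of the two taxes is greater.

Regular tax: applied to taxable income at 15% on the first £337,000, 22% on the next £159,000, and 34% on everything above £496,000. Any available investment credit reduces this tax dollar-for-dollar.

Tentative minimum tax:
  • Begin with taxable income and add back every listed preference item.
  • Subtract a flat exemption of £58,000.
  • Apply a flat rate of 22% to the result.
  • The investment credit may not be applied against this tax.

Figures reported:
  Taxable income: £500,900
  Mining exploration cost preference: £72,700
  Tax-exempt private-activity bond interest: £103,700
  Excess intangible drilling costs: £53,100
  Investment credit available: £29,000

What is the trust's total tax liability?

£147,928

Regular tax:
  £337,000 × 15% = £50,550
  £159,000 × 22% = £34,980
  £4,900 × 34% = £1,666
  → £87,196
  Less investment credit £29,000 → £58,196

Tentative minimum tax:
  Adjusted income: £500,900 + £72,700 + £103,700 + £53,100 = £730,400
  Less exemption £58,000 → base £672,400
  £672,400 × 22% = £147,928

£147,928 > £58,196, so the tentative minimum tax is the binding amount.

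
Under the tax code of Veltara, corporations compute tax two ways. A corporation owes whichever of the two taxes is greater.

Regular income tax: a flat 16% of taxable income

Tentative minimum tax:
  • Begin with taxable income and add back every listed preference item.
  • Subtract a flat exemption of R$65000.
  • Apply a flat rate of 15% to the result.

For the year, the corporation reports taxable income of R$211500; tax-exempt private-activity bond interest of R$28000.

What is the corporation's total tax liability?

Regular income tax:
  R$211500 × 16% = R$33840

Tentative minimum tax:
  Adjusted income: R$211500 + R$28000 = R$239500
  Less exemption R$65000 → base R$174500
  R$174500 × 15% = R$26175

R$33840 > R$26175, so the regular income tax governs.

R$33840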